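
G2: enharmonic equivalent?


Reasoning:
Enharmonic notes sound the same pitch but are spelled with different letter names
G and Abb name the same pitch class
= Abb2


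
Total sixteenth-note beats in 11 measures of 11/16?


Time signature 11/16: the bottom number 16 means the sixteenth note gets one count
The top number 11 means 11 sixteenth-note beats per measure
Total = 11 × 11 measures
= 121 sixteenth-note beats


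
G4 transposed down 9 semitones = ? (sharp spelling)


G4: chromatic position 7 in octave 4 → absolute = 4×12 + 7 = 55
Transpose down 9: 55 - 9 = 46
46 = 3×12 + 10 → A# in octave 3
Result = A#3


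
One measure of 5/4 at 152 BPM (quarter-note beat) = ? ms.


Quarter-note beat duration = 60000 / 152 ms
Beats per measure (5/4) = 5
One measure = 5 × 60000 / 152 = 300000 / 152 ms
= 1973.7 ms


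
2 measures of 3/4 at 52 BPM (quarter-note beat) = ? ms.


Let's work it out.
Quarter-note beat duration = 60000 / 52 ms
Beats per measure (3/4) = 3
One measure = 3 × 60000 / 52 = 180000 / 52 ms
2 measures = 2 × 180000 / 52 = 360000 / 52
= 6923.1 ms


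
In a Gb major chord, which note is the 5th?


Let's work it out.
Major triad = root + major 3rd (4 semitones) + perfect 5th (7 semitones)
A triad on Gb stacks thirds, so the chord tones use letter names G-B-D
Root: Gb
Major 3rd above Gb: Bb
Perfect 5th above Gb: Db
The 5th = Db


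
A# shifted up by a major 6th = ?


Solution.
major 6th: 6 letter names, 9 semitones
Letter: A + 5 → F
Pitch: A# + 9 semitones, spelled as an F → F##
= F##


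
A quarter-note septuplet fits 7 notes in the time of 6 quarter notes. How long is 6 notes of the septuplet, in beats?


Septuplet: 7 notes occupy the space of 6 quarter notes
Space = 6 × 1 = 6 beats
Each septuplet note = 6 / 7 = 6/7 beats
6 notes = 6 × 6/7 = 36/7
= 36/7 beats


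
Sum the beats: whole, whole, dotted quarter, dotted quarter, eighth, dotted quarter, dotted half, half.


Solution.
Beat values:
  whole = 4 beats
  whole = 4 beats
  dotted quarter = 1.5 beats
  dotted quarter = 1.5 beats
  eighth = 0.5 beats
  dotted quarter = 1.5 beats
  dotted half = 3 beats
  half = 2 beats
Sum = 4 + 4 + 1.5 + 1.5 + 0.5 + 1.5 + 3 + 2
= 18 beats


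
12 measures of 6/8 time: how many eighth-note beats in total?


Working:
Time signature 6/8: the bottom number 8 means the eighth note gets one count
The top number 6 means 6 eighth-note beats per measure
Total = 6 × 12 measures
= 72 eighth-note beats


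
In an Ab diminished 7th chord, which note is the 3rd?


Working:
Diminished 7th chord = root + minor 3rd + diminished 5th + diminished 7th
Seventh chords stack in thirds, so the letter names are A-C-E-G
Root: Ab
Minor 3rd above Ab: Cb
Diminished 5th above Ab: Ebb
Diminished 7th above Ab: Gbb
The 3rd = Cb


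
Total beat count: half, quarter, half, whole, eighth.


Reasoning:
Beat values:
  half = 2 beats
  quarter = 1 beat
  half = 2 beats
  whole = 4 beats
  eighth = 0.5 beats
Sum = 2 + 1 + 2 + 4 + 0.5
= 9.5 beats


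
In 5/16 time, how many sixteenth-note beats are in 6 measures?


Time signature 5/16: the bottom number 16 means the sixteenth note gets one count
The top number 5 means 5 sixteenth-note beats per measure
Total = 5 × 6 measures
= 30 sixteenth-note beats


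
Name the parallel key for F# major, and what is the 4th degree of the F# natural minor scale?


Parallel keys share the same tonic but differ in mode
F# major → parallel is F# minor
F# natural minor scale: F# G# A B C# D E
= F# minor; 4th degree = B


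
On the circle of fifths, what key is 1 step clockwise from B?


Each clockwise step on the circle of fifths moves up a perfect 5th
From B: B → F#/Gb
= F#/Gb


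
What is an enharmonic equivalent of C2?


Reasoning:
Enharmonic notes sound the same pitch but are spelled with different letter names
C and Dbb name the same pitch class
= Dbb2


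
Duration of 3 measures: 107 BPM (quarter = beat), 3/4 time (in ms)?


Quarter-note beat duration = 60000 / 107 ms
Beats per measure (3/4) = 3
One measure = 3 × 60000 / 107 = 180000 / 107 ms
3 measures = 3 × 180000 / 107 = 540000 / 107
= 5046.7 ms


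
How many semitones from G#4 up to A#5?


Absolute semitone position = octave×12 + chromatic position
G#4: 4×12 + 8 = 56
A#5: 5×12 + 10 = 70
Difference = 70 - 56 = 14
= 14 semitones


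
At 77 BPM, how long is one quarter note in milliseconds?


Solution.
One quarter-note beat = 60000 / BPM = 60000 / 77 ms
Duration = 60000 / 77
= 779.2 ms


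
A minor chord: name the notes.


Solution.
Minor triad = root + minor 3rd (3 semitones) + perfect 5th (7 semitones)
A triad on A stacks thirds, so the chord tones use letter names A-C-E
Root: A
Minor 3rd above A: C
Perfect 5th above A: E
Chord = A C E


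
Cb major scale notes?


Let's work it out.
Major scale pattern: W-W-H-W-W-W-H (2-2-1-2-2-2-1 semitones)
Starting from Cb:
  Cb + 2 semitones → Db
  Db + 2 semitones → Eb
  Eb + 1 semitone → Fb
  Fb + 2 semitones → Gb
  Gb + 2 semitones → Ab
  Ab + 2 semitones → Bb
  Bb + 1 semitone → Cb
Scale = Cb Db Eb Fb Gb Ab Bb


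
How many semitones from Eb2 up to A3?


Step by step:
Absolute semitone position = octave×12 + chromatic position
Eb2: 2×12 + 3 = 27
A3: 3×12 + 9 = 45
Difference = 45 - 27 = 18
= 18 semitones


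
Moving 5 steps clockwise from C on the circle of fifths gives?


Let's work it out.
Each clockwise step on the circle of fifths moves up a perfect 5th
From C: C → G → D → A → E → B
= B


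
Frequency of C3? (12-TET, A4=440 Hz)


Step by step:
f = 440 × 2^(n/12) where n = semitones from A4
C3: -21 semitones from A4
f = 440 × 2^(-21/12)
f = 130.81 Hz


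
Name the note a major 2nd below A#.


A 2nd spans 2 letter names, so from A we land on G
A major 2nd = 2 semitones below A#
Spell G at that pitch: G#
= G#


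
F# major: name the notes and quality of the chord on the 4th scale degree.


Let's work it out.
F# major scale: F# G# A# B C# D# E#
Diatonic triad on degree 4 stacks scale notes 4, 6, 1: B D# F#
B→D# = 4 semitones; B→F# = 7 semitones → major triad
= B D# F# (major)


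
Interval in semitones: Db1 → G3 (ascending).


Working:
Absolute semitone position = octave×12 + chromatic position
Db1: 1×12 + 1 = 13
G3: 3×12 + 7 = 43
Difference = 43 - 13 = 30
= 30 semitones


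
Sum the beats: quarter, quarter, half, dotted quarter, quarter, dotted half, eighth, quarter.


Let's work it out.
Beat values:
  quarter = 1 beat
  quarter = 1 beat
  half = 2 beats
  dotted quarter = 1.5 beats
  quarter = 1 beat
  dotted half = 3 beats
  eighth = 0.5 beats
  quarter = 1 beat
Sum = 1 + 1 + 2 + 1.5 + 1 + 3 + 0.5 + 1
= 11 beats


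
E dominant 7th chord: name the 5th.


Reasoning:
Dominant 7th chord = root + major 3rd + perfect 5th + minor 7th
Seventh chords stack in thirds, so the letter names are E-G-B-D
Root: E
Major 3rd above E: G#
Perfect 5th above E: B
Minor 7th above E: D
The 5th = B


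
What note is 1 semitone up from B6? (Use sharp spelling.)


Step by step:
B6: chromatic position 11 in octave 6 → absolute = 6×12 + 11 = 83
Transpose up 1: 83 + 1 = 84
84 = 7×12 + 0 → C in octave 7
Result = C7


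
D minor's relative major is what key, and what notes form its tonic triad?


The relative major shares the key signature and is a minor 3rd above the minor tonic
A minor 3rd above D is F
→ relative major of D minor is F major
Tonic triad of F major = root + major 3rd + perfect 5th = F A C
= F major; triad = F A C


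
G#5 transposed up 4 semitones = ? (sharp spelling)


G#5: chromatic position 8 in octave 5 → absolute = 5×12 + 8 = 68
Transpose up 4: 68 + 4 = 72
72 = 6×12 + 0 → C in octave 6
Result = C6


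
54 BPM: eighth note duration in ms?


Solution.
One quarter-note beat = 60000 / BPM = 60000 / 54 ms
Eighth note = 1/2 × quarter note
Duration = 1/2 × 60000 / 54 = 30000 / 54
= 555.6 ms


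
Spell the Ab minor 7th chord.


Reasoning:
Minor 7th chord = root + minor 3rd + perfect 5th + minor 7th
Seventh chords stack in thirds, so the letter names are A-C-E-G
Root: Ab
Minor 3rd above Ab: Cb
Perfect 5th above Ab: Eb
Minor 7th above Ab: Gb
Chord = Ab Cb Eb Gb


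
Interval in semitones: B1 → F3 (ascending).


Solution.
Absolute semitone position = octave×12 + chromatic position
B1: 1×12 + 11 = 23
F3: 3×12 + 5 = 41
Difference = 41 - 23 = 18
= 18 semitones


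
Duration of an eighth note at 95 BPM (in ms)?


Step by step:
One quarter-note beat = 60000 / BPM = 60000 / 95 ms
Eighth note = 1/2 × quarter note
Duration = 1/2 × 60000 / 95 = 30000 / 95
= 315.8 ms


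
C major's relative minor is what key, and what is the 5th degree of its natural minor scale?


Step by step:
The relative minor shares the major's key signature and starts on its 6th degree
6th degree = a major 6th above the tonic; a major 6th above C is A
→ relative minor of C major is A minor
A natural minor scale: A B C D E F G
= A minor; 5th degree = E


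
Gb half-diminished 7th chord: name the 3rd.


Half-diminished 7th chord = root + minor 3rd + diminished 5th + minor 7th
Seventh chords stack in thirds, so the letter names are G-B-D-F
Root: Gb
Minor 3rd above Gb: Bbb
Diminished 5th above Gb: Dbb
Minor 7th above Gb: Fb
The 3rd = Bbb


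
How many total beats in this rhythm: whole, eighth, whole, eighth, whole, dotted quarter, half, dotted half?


Step by step:
Beat values:
  whole = 4 beats
  eighth = 0.5 beats
  whole = 4 beats
  eighth = 0.5 beats
  whole = 4 beats
  dotted quarter = 1.5 beats
  half = 2 beats
  dotted half = 3 beats
Sum = 4 + 0.5 + 4 + 0.5 + 4 + 1.5 + 2 + 3
= 19.5 beats


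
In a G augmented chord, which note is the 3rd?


Augmented triad = root + major 3rd (4 semitones) + augmented 5th (8 semitones)
A triad on G stacks thirds, so the chord tones use letter names G-B-D
Root: G
Major 3rd above G: B
Augmented 5th above G: D#
The 3rd = B


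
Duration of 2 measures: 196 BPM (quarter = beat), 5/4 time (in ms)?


Working:
Quarter-note beat duration = 60000 / 196 ms
Beats per measure (5/4) = 5
One measure = 5 × 60000 / 196 = 300000 / 196 ms
2 measures = 2 × 300000 / 196 = 600000 / 196
= 3061.2 ms


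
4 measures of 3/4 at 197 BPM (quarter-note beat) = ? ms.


Working:
Quarter-note beat duration = 60000 / 197 ms
Beats per measure (3/4) = 3
One measure = 3 × 60000 / 197 = 180000 / 197 ms
4 measures = 4 × 180000 / 197 = 720000 / 197
= 3654.8 ms


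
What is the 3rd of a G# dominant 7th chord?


Dominant 7th chord = root + major 3rd + perfect 5th + minor 7th
Seventh chords stack in thirds, so the letter names are G-B-D-F
Root: G#
Major 3rd above G#: B#
Perfect 5th above G#: D#
Minor 7th above G#: F#
The 3rd = B#


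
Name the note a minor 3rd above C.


Solution.
A 3rd spans 3 letter names, so from C we land on E
A minor 3rd = 3 semitones above C
Spell E at that pitch: Eb
= Eb


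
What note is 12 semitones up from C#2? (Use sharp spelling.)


Let's work it out.
C#2: chromatic position 1 in octave 2 → absolute = 2×12 + 1 = 25
Transpose up 12: 25 + 12 = 37
37 = 3×12 + 1 → C# in octave 3
Result = C#3


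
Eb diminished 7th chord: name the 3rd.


Reasoning:
Diminished 7th chord = root + minor 3rd + diminished 5th + diminished 7th
Seventh chords stack in thirds, so the letter names are E-G-B-D
Root: Eb
Minor 3rd above Eb: Gb
Diminished 5th above Eb: Bbb
Diminished 7th above Eb: Dbb
The 3rd = Gb


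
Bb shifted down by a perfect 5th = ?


Working:
perfect 5th: 5 letter names, 7 semitones
Letter: B - 4 → E
Pitch: Bb - 7 semitones, spelled as an E → Eb
= Eb


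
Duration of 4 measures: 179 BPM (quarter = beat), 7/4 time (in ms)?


Step by step:
Quarter-note beat duration = 60000 / 179 ms
Beats per measure (7/4) = 7
One measure = 7 × 60000 / 179 = 420000 / 179 ms
4 measures = 4 × 420000 / 179 = 1680000 / 179
= 9385.5 ms


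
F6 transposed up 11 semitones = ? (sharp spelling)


F6: chromatic position 5 in octave 6 → absolute = 6×12 + 5 = 77
Transpose up 11: 77 + 11 = 88
88 = 7×12 + 4 → E in octave 7
Result = E7


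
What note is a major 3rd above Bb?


Reasoning:
A 3rd spans 3 letter names, so from B we land on D
A major 3rd = 4 semitones above Bb
Spell D at that pitch: D
= D


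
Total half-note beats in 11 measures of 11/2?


Step by step:
Time signature 11/2: the bottom number 2 means the half note gets one count
The top number 11 means 11 half-note beats per measure
Total = 11 × 11 measures
= 121 half-note beats


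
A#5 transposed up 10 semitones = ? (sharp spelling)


A#5: chromatic position 10 in octave 5 → absolute = 5×12 + 10 = 70
Transpose up 10: 70 + 10 = 80
80 = 6×12 + 8 → G# in octave 6
Result = G#6


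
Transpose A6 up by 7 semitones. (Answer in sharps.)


Step by step:
A6: chromatic position 9 in octave 6 → absolute = 6×12 + 9 = 81
Transpose up 7: 81 + 7 = 88
88 = 7×12 + 4 → E in octave 7
Result = E7


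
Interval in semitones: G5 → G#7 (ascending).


Working:
Absolute semitone position = octave×12 + chromatic position
G5: 5×12 + 7 = 67
G#7: 7×12 + 8 = 92
Difference = 92 - 67 = 25
= 25 semitones


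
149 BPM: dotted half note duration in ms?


Let's work it out.
One quarter-note beat = 60000 / BPM = 60000 / 149 ms
Dotted half note = 3 × quarter note
Duration = 3 × 60000 / 149 = 180000 / 149
= 1208.1 ms


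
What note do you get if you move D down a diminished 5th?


Reasoning:
diminished 5th: 5 letter names, 6 semitones
Letter: D - 4 → G
Pitch: D - 6 semitones, spelled as a G → G#
= G#


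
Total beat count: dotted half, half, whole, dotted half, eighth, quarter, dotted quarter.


Step by step:
Beat values:
  dotted half = 3 beats
  half = 2 beats
  whole = 4 beats
  dotted half = 3 beats
  eighth = 0.5 beats
  quarter = 1 beat
  dotted quarter = 1.5 beats
Sum = 3 + 2 + 4 + 3 + 0.5 + 1 + 1.5
= 15 beats


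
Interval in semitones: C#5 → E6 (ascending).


Absolute semitone position = octave×12 + chromatic position
C#5: 5×12 + 1 = 61
E6: 6×12 + 4 = 76
Difference = 76 - 61 = 15
= 15 semitones


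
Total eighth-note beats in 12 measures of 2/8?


Time signature 2/8: the bottom number 8 means the eighth note gets one count
The top number 2 means 2 eighth-note beats per measure
Total = 2 × 12 measures
= 24 eighth-note beats


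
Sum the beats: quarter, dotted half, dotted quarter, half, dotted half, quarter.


Beat values:
  quarter = 1 beat
  dotted half = 3 beats
  dotted quarter = 1.5 beats
  half = 2 beats
  dotted half = 3 beats
  quarter = 1 beat
Sum = 1 + 3 + 1.5 + 2 + 3 + 1
= 11.5 beats


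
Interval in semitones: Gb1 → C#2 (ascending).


Working:
Absolute semitone position = octave×12 + chromatic position
Gb1: 1×12 + 6 = 18
C#2: 2×12 + 1 = 25
Difference = 25 - 18 = 7
= 7 semitones


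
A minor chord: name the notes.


Minor triad = root + minor 3rd (3 semitones) + perfect 5th (7 semitones)
A triad on A stacks thirds, so the chord tones use letter names A-C-E
Root: A
Minor 3rd above A: C
Perfect 5th above A: E
Chord = A C E


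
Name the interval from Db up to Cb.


Working:
Letter names: D → C spans 7 letter names → a 7th
Semitones: Db → Cb = 10 half-steps
A 7th of 10 semitones is a minor 7th
= minor 7th


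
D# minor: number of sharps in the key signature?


Sharp minor keys follow the circle of fifths: A(0), E(1), B(2), F#(3), C#(4), G#(5), D#(6), A#(7)
D# minor has 6 sharps
Order of sharps: F# C# G# D# A# E# B# → first 6: F#, C#, G#, D#, A#, E#
= 6 sharps


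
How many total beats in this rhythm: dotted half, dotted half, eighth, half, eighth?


Step by step:
Beat values:
  dotted half = 3 beats
  dotted half = 3 beats
  eighth = 0.5 beats
  half = 2 beats
  eighth = 0.5 beats
Sum = 3 + 3 + 0.5 + 2 + 0.5
= 9 beats


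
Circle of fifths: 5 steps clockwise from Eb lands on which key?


Each clockwise step on the circle of fifths moves up a perfect 5th
From Eb: Eb → Bb → F → C → G → D
= D


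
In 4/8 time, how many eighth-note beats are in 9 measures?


Let's work it out.
Time signature 4/8: the bottom number 8 means the eighth note gets one count
The top number 4 means 4 eighth-note beats per measure
Total = 4 × 9 measures
= 36 eighth-note beats


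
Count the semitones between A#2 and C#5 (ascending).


Absolute semitone position = octave×12 + chromatic position
A#2: 2×12 + 10 = 34
C#5: 5×12 + 1 = 61
Difference = 61 - 34 = 27
= 27 semitones


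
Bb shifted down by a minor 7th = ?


Step by step:
minor 7th: 7 letter names, 10 semitones
Letter: B - 6 → C
Pitch: Bb - 10 semitones, spelled as a C → C
= C


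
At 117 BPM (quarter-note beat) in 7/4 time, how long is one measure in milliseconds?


Let's work it out.
Quarter-note beat duration = 60000 / 117 ms
Beats per measure (7/4) = 7
One measure = 7 × 60000 / 117 = 420000 / 117 ms
= 3589.7 ms


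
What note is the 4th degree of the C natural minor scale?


Natural minor scale pattern: W-H-W-W-H-W-W (2-1-2-2-1-2-2 semitones)
Starting from C:
  C + 2 semitones → D
  D + 1 semitone → Eb
  Eb + 2 semitones → F
  F + 2 semitones → G
  G + 1 semitone → Ab
  Ab + 2 semitones → Bb
  Bb + 2 semitones → C
Scale: C D Eb F G Ab Bb
Degree 4 = F


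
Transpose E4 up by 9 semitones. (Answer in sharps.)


Reasoning:
E4: chromatic position 4 in octave 4 → absolute = 4×12 + 4 = 52
Transpose up 9: 52 + 9 = 61
61 = 5×12 + 1 → C# in octave 5
Result = C#5


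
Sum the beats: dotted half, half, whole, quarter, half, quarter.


Solution.
Beat values:
  dotted half = 3 beats
  half = 2 beats
  whole = 4 beats
  quarter = 1 beat
  half = 2 beats
  quarter = 1 beat
Sum = 3 + 2 + 4 + 1 + 2 + 1
= 13 beats


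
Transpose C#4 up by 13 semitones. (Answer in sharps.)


C#4: chromatic position 1 in octave 4 → absolute = 4×12 + 1 = 49
Transpose up 13: 49 + 13 = 62
62 = 5×12 + 2 → D in octave 5
Result = D5


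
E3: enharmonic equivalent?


Step by step:
Enharmonic notes sound the same pitch but are spelled with different letter names
E and Fb name the same pitch class
= Fb3


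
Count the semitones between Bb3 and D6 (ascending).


Working:
Absolute semitone position = octave×12 + chromatic position
Bb3: 3×12 + 10 = 46
D6: 6×12 + 2 = 74
Difference = 74 - 46 = 28
= 28 semitones


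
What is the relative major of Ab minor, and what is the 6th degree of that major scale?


Step by step:
The relative major shares the key signature and is a minor 3rd above the minor tonic
A minor 3rd above Ab is Cb
→ relative major of Ab minor is Cb major
Cb major scale: Cb Db Eb Fb Gb Ab Bb
= Cb major; 6th degree = Ab


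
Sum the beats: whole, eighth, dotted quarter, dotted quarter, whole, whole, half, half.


Working:
Beat values:
  whole = 4 beats
  eighth = 0.5 beats
  dotted quarter = 1.5 beats
  dotted quarter = 1.5 beats
  whole = 4 beats
  whole = 4 beats
  half = 2 beats
  half = 2 beats
Sum = 4 + 0.5 + 1.5 + 1.5 + 4 + 4 + 2 + 2
= 19.5 beats


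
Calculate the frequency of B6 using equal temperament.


Working:
f = 440 × 2^(n/12) where n = semitones from A4
B6: 26 semitones from A4
f = 440 × 2^(26/12)
f = 1975.53 Hz


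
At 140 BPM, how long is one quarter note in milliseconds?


One quarter-note beat = 60000 / BPM = 60000 / 140 ms
Duration = 60000 / 140
= 428.6 ms


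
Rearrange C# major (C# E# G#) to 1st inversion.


Root position: C# E# G#
1st inversion: move root up an octave
Bass note: E#
Notes (bottom to top) = E# G# C#


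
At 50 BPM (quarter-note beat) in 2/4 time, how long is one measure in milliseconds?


Let's work it out.
Quarter-note beat duration = 60000 / 50 ms
Beats per measure (2/4) = 2
One measure = 2 × 60000 / 50 = 120000 / 50 ms
= 2400.0 ms


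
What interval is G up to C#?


Step by step:
Letter names: G → C spans 4 letter names → a 4th
Semitones: G → C# = 6 half-steps
A 4th of 6 semitones is an augmented 4th
= augmented 4th


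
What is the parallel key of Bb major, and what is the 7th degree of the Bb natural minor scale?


Let's work it out.
Parallel keys share the same tonic but differ in mode
Bb major → parallel is Bb minor
Bb natural minor scale: Bb C Db Eb F Gb Ab
= Bb minor; 7th degree = Ab


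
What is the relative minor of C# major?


Step by step:
The relative minor shares the major's key signature and starts on its 6th degree
6th degree = a major 6th above the tonic; a major 6th above C# is A#
→ relative minor of C# major is A# minor
= A# minor


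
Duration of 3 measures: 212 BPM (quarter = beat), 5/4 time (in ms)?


Quarter-note beat duration = 60000 / 212 ms
Beats per measure (5/4) = 5
One measure = 5 × 60000 / 212 = 300000 / 212 ms
3 measures = 3 × 300000 / 212 = 900000 / 212
= 4245.3 ms


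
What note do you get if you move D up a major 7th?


Reasoning:
major 7th: 7 letter names, 11 semitones
Letter: D + 6 → C
Pitch: D + 11 semitones, spelled as a C → C#
= C#


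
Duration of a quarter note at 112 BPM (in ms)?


Solution.
One quarter-note beat = 60000 / BPM = 60000 / 112 ms
Duration = 60000 / 112
= 535.7 ms


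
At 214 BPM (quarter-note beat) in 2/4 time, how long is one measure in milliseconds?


Quarter-note beat duration = 60000 / 214 ms
Beats per measure (2/4) = 2
One measure = 2 × 60000 / 214 = 120000 / 214 ms
= 560.7 ms


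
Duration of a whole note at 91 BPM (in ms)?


Working:
One quarter-note beat = 60000 / BPM = 60000 / 91 ms
Whole note = 4 × quarter note
Duration = 4 × 60000 / 91 = 240000 / 91
= 2637.4 ms


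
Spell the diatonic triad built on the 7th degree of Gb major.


Reasoning:
Gb major scale: Gb Ab Bb Cb Db Eb F
Diatonic triad on degree 7 stacks scale notes 7, 2, 4: F Ab Cb
F→Ab = 3 semitones; F→Cb = 6 semitones → diminished triad
= F Ab Cb (diminished)


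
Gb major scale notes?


Working:
Major scale pattern: W-W-H-W-W-W-H (2-2-1-2-2-2-1 semitones)
Starting from Gb:
  Gb + 2 semitones → Ab
  Ab + 2 semitones → Bb
  Bb + 1 semitone → Cb
  Cb + 2 semitones → Db
  Db + 2 semitones → Eb
  Eb + 2 semitones → F
  F + 1 semitone → Gb
Scale = Gb Ab Bb Cb Db Eb F


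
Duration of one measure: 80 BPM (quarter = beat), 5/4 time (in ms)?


Solution.
Quarter-note beat duration = 60000 / 80 ms
Beats per measure (5/4) = 5
One measure = 5 × 60000 / 80 = 300000 / 80 ms
= 3750.0 ms


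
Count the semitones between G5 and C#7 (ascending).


Working:
Absolute semitone position = octave×12 + chromatic position
G5: 5×12 + 7 = 67
C#7: 7×12 + 1 = 85
Difference = 85 - 67 = 18
= 18 semitones


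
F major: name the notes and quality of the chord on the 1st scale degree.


F major scale: F G A Bb C D E
Diatonic triad on degree 1 stacks scale notes 1, 3, 5: F A C
F→A = 4 semitones; F→C = 7 semitones → major triad
= F A C (major)


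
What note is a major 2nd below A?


Reasoning:
A 2nd spans 2 letter names, so from A we land on G
A major 2nd = 2 semitones below A
Spell G at that pitch: G
= G


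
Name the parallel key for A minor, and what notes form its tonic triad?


Step by step:
Parallel keys share the same tonic but differ in mode
A minor → parallel is A major
Tonic triad of A major = A C# E
= A major; triad = A C# E


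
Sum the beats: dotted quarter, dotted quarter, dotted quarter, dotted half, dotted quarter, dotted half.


Let's work it out.
Beat values:
  dotted quarter = 1.5 beats
  dotted quarter = 1.5 beats
  dotted quarter = 1.5 beats
  dotted half = 3 beats
  dotted quarter = 1.5 beats
  dotted half = 3 beats
Sum = 1.5 + 1.5 + 1.5 + 3 + 1.5 + 3
= 12 beats


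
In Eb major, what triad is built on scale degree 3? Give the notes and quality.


Reasoning:
Eb major scale: Eb F G Ab Bb C D
Diatonic triad on degree 3 stacks scale notes 3, 5, 7: G Bb D
G→Bb = 3 semitones; G→D = 7 semitones → minor triad
= G Bb D (minor)


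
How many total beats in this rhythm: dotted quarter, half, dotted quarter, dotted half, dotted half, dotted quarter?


Let's work it out.
Beat values:
  dotted quarter = 1.5 beats
  half = 2 beats
  dotted quarter = 1.5 beats
  dotted half = 3 beats
  dotted half = 3 beats
  dotted quarter = 1.5 beats
Sum = 1.5 + 2 + 1.5 + 3 + 3 + 1.5
= 12.5 beats


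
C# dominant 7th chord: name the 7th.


Dominant 7th chord = root + major 3rd + perfect 5th + minor 7th
Seventh chords stack in thirds, so the letter names are C-E-G-B
Root: C#
Major 3rd above C#: E#
Perfect 5th above C#: G#
Minor 7th above C#: B
The 7th = B


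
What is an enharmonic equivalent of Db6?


Enharmonic notes sound the same pitch but are spelled with different letter names
Db and C# name the same pitch class
= C#6


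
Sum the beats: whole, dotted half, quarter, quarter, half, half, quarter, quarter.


Solution.
Beat values:
  whole = 4 beats
  dotted half = 3 beats
  quarter = 1 beat
  quarter = 1 beat
  half = 2 beats
  half = 2 beats
  quarter = 1 beat
  quarter = 1 beat
Sum = 4 + 3 + 1 + 1 + 2 + 2 + 1 + 1
= 15 beats


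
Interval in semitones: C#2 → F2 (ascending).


Working:
Absolute semitone position = octave×12 + chromatic position
C#2: 2×12 + 1 = 25
F2: 2×12 + 5 = 29
Difference = 29 - 25 = 4
= 4 semitones


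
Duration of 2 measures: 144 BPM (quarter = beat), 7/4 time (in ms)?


Reasoning:
Quarter-note beat duration = 60000 / 144 ms
Beats per measure (7/4) = 7
One measure = 7 × 60000 / 144 = 420000 / 144 ms
2 measures = 2 × 420000 / 144 = 840000 / 144
= 5833.3 ms


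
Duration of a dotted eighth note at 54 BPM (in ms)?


Solution.
One quarter-note beat = 60000 / BPM = 60000 / 54 ms
Dotted eighth note = 3/4 × quarter note
Duration = 3/4 × 60000 / 54 = 45000 / 54
= 833.3 ms


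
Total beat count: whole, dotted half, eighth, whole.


Working:
Beat values:
  whole = 4 beats
  dotted half = 3 beats
  eighth = 0.5 beats
  whole = 4 beats
Sum = 4 + 3 + 0.5 + 4
= 11.5 beats


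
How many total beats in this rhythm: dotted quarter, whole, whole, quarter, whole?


Step by step:
Beat values:
  dotted quarter = 1.5 beats
  whole = 4 beats
  whole = 4 beats
  quarter = 1 beat
  whole = 4 beats
Sum = 1.5 + 4 + 4 + 1 + 4
= 14.5 beats


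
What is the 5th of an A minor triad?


Reasoning:
Minor triad = root + minor 3rd (3 semitones) + perfect 5th (7 semitones)
A triad on A stacks thirds, so the chord tones use letter names A-C-E
Root: A
Minor 3rd above A: C
Perfect 5th above A: E
The 5th = E


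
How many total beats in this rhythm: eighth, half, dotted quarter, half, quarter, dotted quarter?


Step by step:
Beat values:
  eighth = 0.5 beats
  half = 2 beats
  dotted quarter = 1.5 beats
  half = 2 beats
  quarter = 1 beat
  dotted quarter = 1.5 beats
Sum = 0.5 + 2 + 1.5 + 2 + 1 + 1.5
= 8.5 beats


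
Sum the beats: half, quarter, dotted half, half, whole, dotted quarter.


Beat values:
  half = 2 beats
  quarter = 1 beat
  dotted half = 3 beats
  half = 2 beats
  whole = 4 beats
  dotted quarter = 1.5 beats
Sum = 2 + 1 + 3 + 2 + 4 + 1.5
= 13.5 beats


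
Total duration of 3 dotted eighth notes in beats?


Working:
Base eighth note = 1/2 beats
Dot 1 adds half the previous value: +1/4
One dotted eighth = 1/2 + 1/4 = 3/4
3 of them = 3 × 3/4 = 9/4
= 9/4 beats


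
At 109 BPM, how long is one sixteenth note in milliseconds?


Solution.
One quarter-note beat = 60000 / BPM = 60000 / 109 ms
Sixteenth note = 1/4 × quarter note
Duration = 1/4 × 60000 / 109 = 15000 / 109
= 137.6 ms


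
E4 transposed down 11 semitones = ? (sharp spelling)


Let's work it out.
E4: chromatic position 4 in octave 4 → absolute = 4×12 + 4 = 52
Transpose down 11: 52 - 11 = 41
41 = 3×12 + 5 → F in octave 3
Result = F3


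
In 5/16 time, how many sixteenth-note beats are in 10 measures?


Time signature 5/16: the bottom number 16 means the sixteenth note gets one count
The top number 5 means 5 sixteenth-note beats per measure
Total = 5 × 10 measures
= 50 sixteenth-note beats


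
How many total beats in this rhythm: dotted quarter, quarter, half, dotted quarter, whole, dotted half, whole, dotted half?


Working:
Beat values:
  dotted quarter = 1.5 beats
  quarter = 1 beat
  half = 2 beats
  dotted quarter = 1.5 beats
  whole = 4 beats
  dotted half = 3 beats
  whole = 4 beats
  dotted half = 3 beats
Sum = 1.5 + 1 + 2 + 1.5 + 4 + 3 + 4 + 3
= 20 beats


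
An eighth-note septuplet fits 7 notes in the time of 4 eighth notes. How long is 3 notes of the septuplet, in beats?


Septuplet: 7 notes occupy the space of 4 eighth notes
Space = 4 × 1/2 = 2 beats
Each septuplet note = 2 / 7 = 2/7 beats
3 notes = 3 × 2/7 = 6/7
= 6/7 beats


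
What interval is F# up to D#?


Letter names: F → D spans 6 letter names → a 6th
Semitones: F# → D# = 9 half-steps
A 6th of 9 semitones is a major 6th
= major 6th


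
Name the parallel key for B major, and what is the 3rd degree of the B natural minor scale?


Working:
Parallel keys share the same tonic but differ in mode
B major → parallel is B minor
B natural minor scale: B C# D E F# G A
= B minor; 3rd degree = D


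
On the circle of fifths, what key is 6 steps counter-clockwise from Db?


Step by step:
Each counter-clockwise step moves down a perfect 5th (= up a perfect 4th)
From Db: Db → F#/Gb → B → E → A → D → G
= G


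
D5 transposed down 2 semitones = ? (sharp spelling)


Working:
D5: chromatic position 2 in octave 5 → absolute = 5×12 + 2 = 62
Transpose down 2: 62 - 2 = 60
60 = 5×12 + 0 → C in octave 5
Result = C5


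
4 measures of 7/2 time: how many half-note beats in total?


Reasoning:
Time signature 7/2: the bottom number 2 means the half note gets one count
The top number 7 means 7 half-note beats per measure
Total = 7 × 4 measures
= 28 half-note beats


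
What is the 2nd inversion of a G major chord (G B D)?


Solution.
Root position: G B D
2nd inversion: move root and 3rd up an octave
Bass note: D
Notes (bottom to top) = D G B


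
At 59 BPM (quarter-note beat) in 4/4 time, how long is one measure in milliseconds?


Quarter-note beat duration = 60000 / 59 ms
Beats per measure (4/4) = 4
One measure = 4 × 60000 / 59 = 240000 / 59 ms
= 4067.8 ms


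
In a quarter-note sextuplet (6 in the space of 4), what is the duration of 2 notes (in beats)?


Sextuplet: 6 notes occupy the space of 4 quarter notes
Space = 4 × 1 = 4 beats
Each sextuplet note = 4 / 6 = 2/3 beats
2 notes = 2 × 2/3 = 4/3
= 4/3 beats


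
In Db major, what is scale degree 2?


Reasoning:
Major scale pattern: W-W-H-W-W-W-H (2-2-1-2-2-2-1 semitones)
Starting from Db:
  Db + 2 semitones → Eb
  Eb + 2 semitones → F
  F + 1 semitone → Gb
  Gb + 2 semitones → Ab
  Ab + 2 semitones → Bb
  Bb + 2 semitones → C
  C + 1 semitone → Db
Scale: Db Eb F Gb Ab Bb C
Degree 2 = Eb


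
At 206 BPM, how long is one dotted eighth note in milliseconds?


Let's work it out.
One quarter-note beat = 60000 / BPM = 60000 / 206 ms
Dotted eighth note = 3/4 × quarter note
Duration = 3/4 × 60000 / 206 = 45000 / 206
= 218.4 ms


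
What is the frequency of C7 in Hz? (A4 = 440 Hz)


Working:
f = 440 × 2^(n/12) where n = semitones from A4
C7: 27 semitones from A4
f = 440 × 2^(27/12)
f = 2093.00 Hz


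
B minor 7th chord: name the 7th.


Let's work it out.
Minor 7th chord = root + minor 3rd + perfect 5th + minor 7th
Seventh chords stack in thirds, so the letter names are B-D-F-A
Root: B
Minor 3rd above B: D
Perfect 5th above B: F#
Minor 7th above B: A
The 7th = A


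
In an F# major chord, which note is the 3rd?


Major triad = root + major 3rd (4 semitones) + perfect 5th (7 semitones)
A triad on F# stacks thirds, so the chord tones use letter names F-A-C
Root: F#
Major 3rd above F#: A#
Perfect 5th above F#: C#
The 3rd = A#


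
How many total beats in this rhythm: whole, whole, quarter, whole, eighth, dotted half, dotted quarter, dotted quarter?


Solution.
Beat values:
  whole = 4 beats
  whole = 4 beats
  quarter = 1 beat
  whole = 4 beats
  eighth = 0.5 beats
  dotted half = 3 beats
  dotted quarter = 1.5 beats
  dotted quarter = 1.5 beats
Sum = 4 + 4 + 1 + 4 + 0.5 + 3 + 1.5 + 1.5
= 19.5 beats


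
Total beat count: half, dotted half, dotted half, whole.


Solution.
Beat values:
  half = 2 beats
  dotted half = 3 beats
  dotted half = 3 beats
  whole = 4 beats
Sum = 2 + 3 + 3 + 4
= 12 beats


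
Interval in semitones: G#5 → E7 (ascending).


Solution.
Absolute semitone position = octave×12 + chromatic position
G#5: 5×12 + 8 = 68
E7: 7×12 + 4 = 88
Difference = 88 - 68 = 20
= 20 semitones


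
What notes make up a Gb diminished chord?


Let's work it out.
Diminished triad = root + minor 3rd (3 semitones) + diminished 5th (6 semitones)
A triad on Gb stacks thirds, so the chord tones use letter names G-B-D
Root: Gb
Minor 3rd above Gb: Bbb
Diminished 5th above Gb: Dbb
Chord = Gb Bbb Dbb


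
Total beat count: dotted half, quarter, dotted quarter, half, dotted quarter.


Solution.
Beat values:
  dotted half = 3 beats
  quarter = 1 beat
  dotted quarter = 1.5 beats
  half = 2 beats
  dotted quarter = 1.5 beats
Sum = 3 + 1 + 1.5 + 2 + 1.5
= 9 beats


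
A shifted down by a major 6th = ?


major 6th: 6 letter names, 9 semitones
Letter: A - 5 → C
Pitch: A - 9 semitones, spelled as a C → C
= C


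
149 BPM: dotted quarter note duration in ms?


Let's work it out.
One quarter-note beat = 60000 / BPM = 60000 / 149 ms
Dotted quarter note = 3/2 × quarter note
Duration = 3/2 × 60000 / 149 = 90000 / 149
= 604.0 ms


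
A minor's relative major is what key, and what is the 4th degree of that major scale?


Working:
The relative major shares the key signature and is a minor 3rd above the minor tonic
A minor 3rd above A is C
→ relative major of A minor is C major
C major scale: C D E F G A B
= C major; 4th degree = F


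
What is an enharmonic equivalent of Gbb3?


Enharmonic notes sound the same pitch but are spelled with different letter names
Gbb and F name the same pitch class
= F3


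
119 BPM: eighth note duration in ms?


Reasoning:
One quarter-note beat = 60000 / BPM = 60000 / 119 ms
Eighth note = 1/2 × quarter note
Duration = 1/2 × 60000 / 119 = 30000 / 119
= 252.1 ms


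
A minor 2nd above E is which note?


Reasoning:
A 2nd spans 2 letter names, so from E we land on F
A minor 2nd = 1 semitone above E
Spell F at that pitch: F
= F


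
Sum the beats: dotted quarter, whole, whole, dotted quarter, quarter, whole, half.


Reasoning:
Beat values:
  dotted quarter = 1.5 beats
  whole = 4 beats
  whole = 4 beats
  dotted quarter = 1.5 beats
  quarter = 1 beat
  whole = 4 beats
  half = 2 beats
Sum = 1.5 + 4 + 4 + 1.5 + 1 + 4 + 2
= 18 beats


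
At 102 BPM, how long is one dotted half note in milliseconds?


One quarter-note beat = 60000 / BPM = 60000 / 102 ms
Dotted half note = 3 × quarter note
Duration = 3 × 60000 / 102 = 180000 / 102
= 1764.7 ms


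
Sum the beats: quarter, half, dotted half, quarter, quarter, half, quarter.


Beat values:
  quarter = 1 beat
  half = 2 beats
  dotted half = 3 beats
  quarter = 1 beat
  quarter = 1 beat
  half = 2 beats
  quarter = 1 beat
Sum = 1 + 2 + 3 + 1 + 1 + 2 + 1
= 11 beats


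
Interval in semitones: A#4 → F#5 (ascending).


Let's work it out.
Absolute semitone position = octave×12 + chromatic position
A#4: 4×12 + 10 = 58
F#5: 5×12 + 6 = 66
Difference = 66 - 58 = 8
= 8 semitones


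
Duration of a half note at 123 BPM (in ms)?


Let's work it out.
One quarter-note beat = 60000 / BPM = 60000 / 123 ms
Half note = 2 × quarter note
Duration = 2 × 60000 / 123 = 120000 / 123
= 975.6 ms


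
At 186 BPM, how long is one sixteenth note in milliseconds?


One quarter-note beat = 60000 / BPM = 60000 / 186 ms
Sixteenth note = 1/4 × quarter note
Duration = 1/4 × 60000 / 186 = 15000 / 186
= 80.6 ms


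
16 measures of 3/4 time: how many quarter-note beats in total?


Solution.
Time signature 3/4: the bottom number 4 means the quarter note gets one count
The top number 3 means 3 quarter-note beats per measure
Total = 3 × 16 measures
= 48 quarter-note beats


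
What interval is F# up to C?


Let's work it out.
Letter names: F → C spans 5 letter names → a 5th
Semitones: F# → C = 6 half-steps
A 5th of 6 semitones is a diminished 5th
= diminished 5th


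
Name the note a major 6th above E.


Solution.
A 6th spans 6 letter names, so from E we land on C
A major 6th = 9 semitones above E
Spell C at that pitch: C#
= C#


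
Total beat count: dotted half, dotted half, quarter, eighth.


Beat values:
  dotted half = 3 beats
  dotted half = 3 beats
  quarter = 1 beat
  eighth = 0.5 beats
Sum = 3 + 3 + 1 + 0.5
= 7.5 beats


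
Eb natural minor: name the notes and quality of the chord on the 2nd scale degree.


Eb natural minor scale: Eb F Gb Ab Bb Cb Db
Diatonic triad on degree 2 stacks scale notes 2, 4, 6: F Ab Cb
F→Ab = 3 semitones; F→Cb = 6 semitones → diminished triad
= F Ab Cb (diminished)


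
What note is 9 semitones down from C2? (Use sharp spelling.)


Reasoning:
C2: chromatic position 0 in octave 2 → absolute = 2×12 + 0 = 24
Transpose down 9: 24 - 9 = 15
15 = 1×12 + 3 → D# in octave 1
Result = D#1


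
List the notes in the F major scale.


Let's work it out.
Major scale pattern: W-W-H-W-W-W-H (2-2-1-2-2-2-1 semitones)
Starting from F:
  F + 2 semitones → G
  G + 2 semitones → A
  A + 1 semitone → Bb
  Bb + 2 semitones → C
  C + 2 semitones → D
  D + 2 semitones → E
  E + 1 semitone → F
Scale = F G A Bb C D E


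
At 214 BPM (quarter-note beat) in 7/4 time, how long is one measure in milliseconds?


Quarter-note beat duration = 60000 / 214 ms
Beats per measure (7/4) = 7
One measure = 7 × 60000 / 214 = 420000 / 214 ms
= 1962.6 ms


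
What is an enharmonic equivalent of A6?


Enharmonic notes sound the same pitch but are spelled with different letter names
A and Bbb name the same pitch class
= Bbb6


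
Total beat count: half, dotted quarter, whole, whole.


Solution.
Beat values:
  half = 2 beats
  dotted quarter = 1.5 beats
  whole = 4 beats
  whole = 4 beats
Sum = 2 + 1.5 + 4 + 4
= 11.5 beats


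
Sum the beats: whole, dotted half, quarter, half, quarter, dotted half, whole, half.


Step by step:
Beat values:
  whole = 4 beats
  dotted half = 3 beats
  quarter = 1 beat
  half = 2 beats
  quarter = 1 beat
  dotted half = 3 beats
  whole = 4 beats
  half = 2 beats
Sum = 4 + 3 + 1 + 2 + 1 + 3 + 4 + 2
= 20 beats


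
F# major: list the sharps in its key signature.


Let's work it out.
Sharp major keys follow the circle of fifths: C(0), G(1), D(2), A(3), E(4), B(5), F#(6), C#(7)
F# major has 6 sharps
Order of sharps: F# C# G# D# A# E# B# → first 6: F#, C#, G#, D#, A#, E#
= F#, C#, G#, D#, A#, E#


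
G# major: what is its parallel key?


Parallel keys share the same tonic but differ in mode
G# major → parallel is G# minor
= G# minor


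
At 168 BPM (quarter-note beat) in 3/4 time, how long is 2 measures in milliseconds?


Let's work it out.
Quarter-note beat duration = 60000 / 168 ms
Beats per measure (3/4) = 3
One measure = 3 × 60000 / 168 = 180000 / 168 ms
2 measures = 2 × 180000 / 168 = 360000 / 168
= 2142.9 ms


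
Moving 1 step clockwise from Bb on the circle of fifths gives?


Working:
Each clockwise step on the circle of fifths moves up a perfect 5th
From Bb: Bb → F
= F


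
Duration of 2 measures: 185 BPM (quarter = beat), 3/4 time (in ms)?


Solution.
Quarter-note beat duration = 60000 / 185 ms
Beats per measure (3/4) = 3
One measure = 3 × 60000 / 185 = 180000 / 185 ms
2 measures = 2 × 180000 / 185 = 360000 / 185
= 1945.9 ms
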